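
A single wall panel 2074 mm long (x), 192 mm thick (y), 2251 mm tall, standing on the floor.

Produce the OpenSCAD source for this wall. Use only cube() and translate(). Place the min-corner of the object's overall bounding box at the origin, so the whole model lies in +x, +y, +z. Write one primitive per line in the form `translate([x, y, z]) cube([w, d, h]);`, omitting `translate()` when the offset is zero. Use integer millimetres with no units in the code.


cube([2074, 192, 2251]);


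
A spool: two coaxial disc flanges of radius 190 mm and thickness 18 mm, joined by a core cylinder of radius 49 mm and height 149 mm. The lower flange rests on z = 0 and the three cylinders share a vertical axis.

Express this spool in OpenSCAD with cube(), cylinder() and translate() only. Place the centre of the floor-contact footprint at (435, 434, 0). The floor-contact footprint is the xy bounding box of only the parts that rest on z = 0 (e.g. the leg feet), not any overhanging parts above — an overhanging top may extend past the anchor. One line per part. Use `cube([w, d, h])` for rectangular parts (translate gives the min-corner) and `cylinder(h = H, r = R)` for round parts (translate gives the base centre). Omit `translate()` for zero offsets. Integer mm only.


translate([435, 434, 0]) cylinder(h = 18, r = 190);
translate([435, 434, 18]) cylinder(h = 149, r = 49);
translate([435, 434, 167]) cylinder(h = 18, r = 190);


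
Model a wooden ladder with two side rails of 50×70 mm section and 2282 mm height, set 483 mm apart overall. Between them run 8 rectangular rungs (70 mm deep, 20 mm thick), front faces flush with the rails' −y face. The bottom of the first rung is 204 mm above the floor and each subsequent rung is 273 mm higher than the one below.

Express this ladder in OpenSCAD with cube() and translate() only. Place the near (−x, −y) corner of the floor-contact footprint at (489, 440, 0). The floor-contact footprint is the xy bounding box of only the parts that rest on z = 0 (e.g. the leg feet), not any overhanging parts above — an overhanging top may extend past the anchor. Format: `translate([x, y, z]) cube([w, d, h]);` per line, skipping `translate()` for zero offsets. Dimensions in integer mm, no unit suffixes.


translate([489, 440, 0]) cube([50, 70, 2282]);
translate([922, 440, 0]) cube([50, 70, 2282]);
translate([539, 440, 204]) cube([383, 70, 20]);
translate([539, 440, 477]) cube([383, 70, 20]);
translate([539, 440, 750]) cube([383, 70, 20]);
translate([539, 440, 1023]) cube([383, 70, 20]);
translate([539, 440, 1296]) cube([383, 70, 20]);
translate([539, 440, 1569]) cube([383, 70, 20]);
translate([539, 440, 1842]) cube([383, 70, 20]);
translate([539, 440, 2115]) cube([383, 70, 20]);


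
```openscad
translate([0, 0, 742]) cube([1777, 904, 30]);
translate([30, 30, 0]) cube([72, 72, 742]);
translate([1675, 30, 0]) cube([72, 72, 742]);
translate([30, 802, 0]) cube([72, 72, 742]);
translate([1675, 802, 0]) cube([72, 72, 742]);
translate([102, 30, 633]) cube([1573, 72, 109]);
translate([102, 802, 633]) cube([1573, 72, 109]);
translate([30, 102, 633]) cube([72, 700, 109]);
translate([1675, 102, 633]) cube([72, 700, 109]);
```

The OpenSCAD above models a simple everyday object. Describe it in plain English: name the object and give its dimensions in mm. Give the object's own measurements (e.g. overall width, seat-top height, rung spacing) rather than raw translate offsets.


A rectangular dining table. The top is 1777×904×30 mm with its upper surface at z = 772 mm. It stands on four 72×72 mm square legs, each inset 30 mm from the nearest pair of top edges, running from the floor to the underside of the top. Four apron rails, 72 mm thick and 109 mm tall, run between adjacent legs with their top edges flush with the underside of the top and their outer faces flush with the legs' outer faces.


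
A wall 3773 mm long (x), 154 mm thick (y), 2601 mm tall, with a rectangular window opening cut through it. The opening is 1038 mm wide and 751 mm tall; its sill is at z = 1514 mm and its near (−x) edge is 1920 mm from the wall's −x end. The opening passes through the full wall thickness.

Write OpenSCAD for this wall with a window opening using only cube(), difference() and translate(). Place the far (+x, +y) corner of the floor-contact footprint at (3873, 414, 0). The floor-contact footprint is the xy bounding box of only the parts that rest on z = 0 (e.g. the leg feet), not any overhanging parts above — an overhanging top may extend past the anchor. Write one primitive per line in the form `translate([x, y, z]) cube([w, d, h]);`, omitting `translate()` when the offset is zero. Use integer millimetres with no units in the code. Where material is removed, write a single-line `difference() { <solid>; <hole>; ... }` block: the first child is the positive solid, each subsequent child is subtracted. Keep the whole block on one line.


difference() { translate([100, 260, 0]) cube([3773, 154, 2601]); translate([2020, 260, 1514]) cube([1038, 154, 751]); }


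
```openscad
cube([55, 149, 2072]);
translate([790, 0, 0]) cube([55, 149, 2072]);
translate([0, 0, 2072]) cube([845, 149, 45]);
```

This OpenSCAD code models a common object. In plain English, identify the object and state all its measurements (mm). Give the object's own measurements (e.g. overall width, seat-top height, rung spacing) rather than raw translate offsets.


A door frame. The clear opening is 735 mm wide and 2072 mm high. Two 55 mm wide jambs, 149 mm deep, stand either side of the opening from the floor to the top of the opening. A 45 mm thick head sits across the top of both jambs, spanning the full outside width of the frame.


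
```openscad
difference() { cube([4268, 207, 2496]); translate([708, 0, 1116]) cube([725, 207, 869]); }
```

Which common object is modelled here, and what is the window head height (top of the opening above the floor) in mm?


A wall with a window opening. The window head height is 1985 mm.

A wall with a rectangular opening subtracted — a window. Sill at z = 1116, opening 869 mm tall, so the head is at 1116 + 869 = 1985 mm.


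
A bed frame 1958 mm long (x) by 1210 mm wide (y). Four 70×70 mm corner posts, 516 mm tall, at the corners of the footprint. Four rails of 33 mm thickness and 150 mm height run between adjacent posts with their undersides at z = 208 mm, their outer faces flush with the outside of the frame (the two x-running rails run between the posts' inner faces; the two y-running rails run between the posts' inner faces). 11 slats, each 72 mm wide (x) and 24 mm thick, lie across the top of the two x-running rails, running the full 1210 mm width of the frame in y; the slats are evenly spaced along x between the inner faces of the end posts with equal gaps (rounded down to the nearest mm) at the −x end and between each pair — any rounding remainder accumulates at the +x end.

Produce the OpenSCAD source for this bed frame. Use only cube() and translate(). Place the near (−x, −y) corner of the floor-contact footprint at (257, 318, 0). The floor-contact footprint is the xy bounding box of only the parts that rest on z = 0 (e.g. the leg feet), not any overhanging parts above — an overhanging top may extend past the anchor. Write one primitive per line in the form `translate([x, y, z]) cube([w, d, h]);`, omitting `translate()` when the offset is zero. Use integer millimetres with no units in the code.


// slat z = rail_z + rail_h = 208 + 150 = 358
// slat gap = ⌊(1818 − 11·72) / 12⌋ = 85
translate([257, 318, 0]) cube([70, 70, 516]);
translate([257, 1458, 0]) cube([70, 70, 516]);
translate([2145, 318, 0]) cube([70, 70, 516]);
translate([2145, 1458, 0]) cube([70, 70, 516]);
translate([327, 318, 208]) cube([1818, 33, 150]);
translate([327, 1495, 208]) cube([1818, 33, 150]);
translate([257, 388, 208]) cube([33, 1070, 150]);
translate([2182, 388, 208]) cube([33, 1070, 150]);
translate([412, 318, 358]) cube([72, 1210, 24]);
translate([569, 318, 358]) cube([72, 1210, 24]);
translate([726, 318, 358]) cube([72, 1210, 24]);
translate([883, 318, 358]) cube([72, 1210, 24]);
translate([1040, 318, 358]) cube([72, 1210, 24]);
translate([1197, 318, 358]) cube([72, 1210, 24]);
translate([1354, 318, 358]) cube([72, 1210, 24]);
translate([1511, 318, 358]) cube([72, 1210, 24]);
translate([1668, 318, 358]) cube([72, 1210, 24]);
translate([1825, 318, 358]) cube([72, 1210, 24]);
translate([1982, 318, 358]) cube([72, 1210, 24]);


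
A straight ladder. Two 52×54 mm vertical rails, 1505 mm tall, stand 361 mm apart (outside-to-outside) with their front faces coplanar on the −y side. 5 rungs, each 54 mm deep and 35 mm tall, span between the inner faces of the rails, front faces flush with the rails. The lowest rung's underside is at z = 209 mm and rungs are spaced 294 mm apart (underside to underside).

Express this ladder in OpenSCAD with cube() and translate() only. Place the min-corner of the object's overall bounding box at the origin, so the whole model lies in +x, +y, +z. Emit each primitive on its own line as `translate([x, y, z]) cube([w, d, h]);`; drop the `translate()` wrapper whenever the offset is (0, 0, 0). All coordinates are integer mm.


// rung span = 361 - 2*52 = 257
// rung[k] z = 209 + k*294
cube([52, 54, 1505]);
translate([309, 0, 0]) cube([52, 54, 1505]);
translate([52, 0, 209]) cube([257, 54, 35]);
translate([52, 0, 503]) cube([257, 54, 35]);
translate([52, 0, 797]) cube([257, 54, 35]);
translate([52, 0, 1091]) cube([257, 54, 35]);
translate([52, 0, 1385]) cube([257, 54, 35]);


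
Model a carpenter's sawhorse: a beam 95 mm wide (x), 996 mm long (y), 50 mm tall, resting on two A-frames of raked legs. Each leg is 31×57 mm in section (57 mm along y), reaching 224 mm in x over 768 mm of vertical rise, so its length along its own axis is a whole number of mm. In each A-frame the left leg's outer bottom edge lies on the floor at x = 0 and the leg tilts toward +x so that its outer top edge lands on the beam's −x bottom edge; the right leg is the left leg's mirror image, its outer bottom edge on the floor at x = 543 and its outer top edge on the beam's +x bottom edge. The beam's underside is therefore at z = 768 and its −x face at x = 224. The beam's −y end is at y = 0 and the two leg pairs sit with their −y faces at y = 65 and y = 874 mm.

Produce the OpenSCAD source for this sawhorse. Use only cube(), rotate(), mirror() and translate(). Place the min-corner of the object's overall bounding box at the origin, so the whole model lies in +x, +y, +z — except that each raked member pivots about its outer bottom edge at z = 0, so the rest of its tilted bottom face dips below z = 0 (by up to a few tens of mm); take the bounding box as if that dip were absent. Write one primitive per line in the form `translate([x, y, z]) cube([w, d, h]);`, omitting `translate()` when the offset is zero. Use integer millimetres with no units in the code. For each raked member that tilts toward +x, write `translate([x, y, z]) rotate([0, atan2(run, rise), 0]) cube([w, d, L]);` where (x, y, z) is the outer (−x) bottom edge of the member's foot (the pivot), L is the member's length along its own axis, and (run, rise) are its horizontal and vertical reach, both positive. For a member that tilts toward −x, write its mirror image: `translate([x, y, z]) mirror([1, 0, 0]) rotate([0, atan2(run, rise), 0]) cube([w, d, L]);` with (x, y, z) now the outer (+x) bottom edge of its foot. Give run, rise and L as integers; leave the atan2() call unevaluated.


// leg length = √(224² + 768²) = 800
// right-leg outer foot x = 2·224 + 95 = 543
// beam min-corner = (224, 0, 768)
translate([224, 0, 768]) cube([95, 996, 50]);
translate([0, 65, 0]) rotate([0, atan2(224, 768), 0]) cube([31, 57, 800]);
translate([543, 65, 0]) mirror([1, 0, 0]) rotate([0, atan2(224, 768), 0]) cube([31, 57, 800]);
translate([0, 874, 0]) rotate([0, atan2(224, 768), 0]) cube([31, 57, 800]);
translate([543, 874, 0]) mirror([1, 0, 0]) rotate([0, atan2(224, 768), 0]) cube([31, 57, 800]);


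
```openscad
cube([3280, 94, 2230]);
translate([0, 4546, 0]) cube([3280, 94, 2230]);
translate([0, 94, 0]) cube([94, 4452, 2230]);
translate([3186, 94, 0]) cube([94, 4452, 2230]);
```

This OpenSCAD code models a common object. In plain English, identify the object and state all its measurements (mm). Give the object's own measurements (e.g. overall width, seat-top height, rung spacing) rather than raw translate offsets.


The wall frame of a small rectangular building: four walls, each 2230 mm tall and 94 mm thick, enclosing a footprint 3280 mm (x) by 4640 mm (y) outside-to-outside, with no floor or roof. The front and back walls (the −y and +y sides) span the full width; the two side walls fit between them.


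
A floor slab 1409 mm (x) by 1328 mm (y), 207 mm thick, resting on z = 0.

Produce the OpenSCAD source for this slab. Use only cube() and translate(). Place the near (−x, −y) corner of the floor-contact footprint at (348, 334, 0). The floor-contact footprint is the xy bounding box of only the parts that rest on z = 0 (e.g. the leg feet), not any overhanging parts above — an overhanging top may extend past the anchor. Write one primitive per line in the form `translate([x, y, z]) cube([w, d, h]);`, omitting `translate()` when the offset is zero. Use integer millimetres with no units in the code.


translate([348, 334, 0]) cube([1409, 1328, 207]);


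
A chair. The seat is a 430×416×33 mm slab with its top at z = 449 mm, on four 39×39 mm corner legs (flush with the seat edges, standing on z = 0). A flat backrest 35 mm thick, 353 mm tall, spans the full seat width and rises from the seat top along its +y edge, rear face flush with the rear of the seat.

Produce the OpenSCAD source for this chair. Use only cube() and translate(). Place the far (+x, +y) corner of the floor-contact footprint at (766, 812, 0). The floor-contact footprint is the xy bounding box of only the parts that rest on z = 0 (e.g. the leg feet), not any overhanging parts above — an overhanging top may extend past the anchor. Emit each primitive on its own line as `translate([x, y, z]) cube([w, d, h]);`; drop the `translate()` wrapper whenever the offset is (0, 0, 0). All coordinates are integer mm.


// leg_h = 449 - 33 = 416
translate([336, 396, 416]) cube([430, 416, 33]);
translate([336, 396, 0]) cube([39, 39, 416]);
translate([727, 396, 0]) cube([39, 39, 416]);
translate([336, 773, 0]) cube([39, 39, 416]);
translate([727, 773, 0]) cube([39, 39, 416]);
translate([336, 777, 449]) cube([430, 35, 353]);


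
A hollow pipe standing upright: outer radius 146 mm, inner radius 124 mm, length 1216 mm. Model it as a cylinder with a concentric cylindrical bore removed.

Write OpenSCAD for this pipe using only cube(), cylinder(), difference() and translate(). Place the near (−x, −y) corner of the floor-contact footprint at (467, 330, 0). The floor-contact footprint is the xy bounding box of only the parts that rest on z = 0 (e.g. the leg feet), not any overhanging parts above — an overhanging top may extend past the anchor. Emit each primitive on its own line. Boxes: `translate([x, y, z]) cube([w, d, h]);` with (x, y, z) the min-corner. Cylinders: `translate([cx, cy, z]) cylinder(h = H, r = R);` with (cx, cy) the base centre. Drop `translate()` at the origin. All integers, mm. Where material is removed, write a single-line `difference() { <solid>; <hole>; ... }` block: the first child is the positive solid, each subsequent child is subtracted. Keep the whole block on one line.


difference() { translate([613, 476, 0]) cylinder(h = 1216, r = 146); translate([613, 476, 0]) cylinder(h = 1216, r = 124); }


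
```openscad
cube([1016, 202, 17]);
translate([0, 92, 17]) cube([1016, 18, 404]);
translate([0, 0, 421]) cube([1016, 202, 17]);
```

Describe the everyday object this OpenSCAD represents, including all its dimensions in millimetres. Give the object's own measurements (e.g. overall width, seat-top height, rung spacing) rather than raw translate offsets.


An I-beam lying along x, 1016 mm long. Overall section height 438 mm. Two flanges 202 mm wide (y) and 17 mm thick, one on the floor and one at the top; a web 18 mm thick runs between them, centred on the flange width.


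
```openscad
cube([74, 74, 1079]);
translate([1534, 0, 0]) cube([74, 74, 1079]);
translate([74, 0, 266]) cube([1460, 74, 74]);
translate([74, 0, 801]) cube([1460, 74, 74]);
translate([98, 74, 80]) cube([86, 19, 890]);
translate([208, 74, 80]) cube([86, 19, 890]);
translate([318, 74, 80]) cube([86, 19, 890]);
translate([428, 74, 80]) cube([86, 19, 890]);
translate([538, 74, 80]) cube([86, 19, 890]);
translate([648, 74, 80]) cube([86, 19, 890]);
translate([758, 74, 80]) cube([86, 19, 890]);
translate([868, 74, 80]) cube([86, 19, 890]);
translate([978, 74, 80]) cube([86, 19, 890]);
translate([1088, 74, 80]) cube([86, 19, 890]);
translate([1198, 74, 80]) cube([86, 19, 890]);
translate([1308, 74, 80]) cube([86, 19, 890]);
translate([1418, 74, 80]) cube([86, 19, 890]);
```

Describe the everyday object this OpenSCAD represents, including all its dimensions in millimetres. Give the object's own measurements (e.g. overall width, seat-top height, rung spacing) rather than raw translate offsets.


A fence section. Two 74×74 mm posts, 1079 mm tall, stand on the floor with a clear span of 1460 mm between their inner faces. Two horizontal rails of 74×74 mm section span the gap between the posts with their undersides at z = 266 mm and z = 801 mm, flush with the posts' −y face. 13 pickets, each 86 mm wide, 19 mm thick and 890 mm tall, are fixed to the +y face of the rails with their bottoms at z = 80 mm, spaced across the span with a 24 mm gap after the −x post and between neighbouring pickets, with 30 mm left before the +x post.


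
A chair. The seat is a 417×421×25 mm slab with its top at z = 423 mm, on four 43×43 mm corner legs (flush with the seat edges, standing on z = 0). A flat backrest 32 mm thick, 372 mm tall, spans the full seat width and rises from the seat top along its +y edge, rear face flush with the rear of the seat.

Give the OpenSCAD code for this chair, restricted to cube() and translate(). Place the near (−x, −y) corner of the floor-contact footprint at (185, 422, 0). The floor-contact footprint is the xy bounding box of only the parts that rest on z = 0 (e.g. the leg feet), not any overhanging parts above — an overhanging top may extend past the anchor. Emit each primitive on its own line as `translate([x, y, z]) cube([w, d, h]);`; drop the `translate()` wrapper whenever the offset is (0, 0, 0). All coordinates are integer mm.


// leg_h = 423 - 25 = 398
translate([185, 422, 398]) cube([417, 421, 25]);
translate([185, 422, 0]) cube([43, 43, 398]);
translate([559, 422, 0]) cube([43, 43, 398]);
translate([185, 800, 0]) cube([43, 43, 398]);
translate([559, 800, 0]) cube([43, 43, 398]);
translate([185, 811, 423]) cube([417, 32, 372]);


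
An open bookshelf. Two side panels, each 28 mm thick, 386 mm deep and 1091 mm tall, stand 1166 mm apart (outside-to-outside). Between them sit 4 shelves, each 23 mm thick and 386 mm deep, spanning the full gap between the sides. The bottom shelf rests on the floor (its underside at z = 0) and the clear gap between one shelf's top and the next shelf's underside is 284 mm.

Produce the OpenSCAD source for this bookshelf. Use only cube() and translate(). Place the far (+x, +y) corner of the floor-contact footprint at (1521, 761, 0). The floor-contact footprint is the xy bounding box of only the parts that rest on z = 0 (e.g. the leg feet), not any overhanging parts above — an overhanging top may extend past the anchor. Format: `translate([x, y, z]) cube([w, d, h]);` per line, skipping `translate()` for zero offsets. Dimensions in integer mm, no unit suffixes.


translate([355, 375, 0]) cube([28, 386, 1091]);
translate([1493, 375, 0]) cube([28, 386, 1091]);
translate([383, 375, 0]) cube([1110, 386, 23]);
translate([383, 375, 307]) cube([1110, 386, 23]);
translate([383, 375, 614]) cube([1110, 386, 23]);
translate([383, 375, 921]) cube([1110, 386, 23]);


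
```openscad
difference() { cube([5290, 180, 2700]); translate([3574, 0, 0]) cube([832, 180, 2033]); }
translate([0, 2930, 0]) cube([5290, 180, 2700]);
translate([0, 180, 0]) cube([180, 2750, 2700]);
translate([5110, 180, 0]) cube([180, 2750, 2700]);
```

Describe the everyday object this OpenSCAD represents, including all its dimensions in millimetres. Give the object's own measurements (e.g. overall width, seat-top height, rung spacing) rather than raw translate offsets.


A single room: four walls, each 2700 mm tall and 180 mm thick, enclosing an outside footprint 5290×3110 mm (x × y), no floor or roof. The front and back walls (−y and +y sides) run the full x-width; the side walls fit between their inner faces. A door opening 832 mm wide and 2033 mm tall is cut through the front wall from the floor up, its −x edge 3574 mm from the wall's −x end.


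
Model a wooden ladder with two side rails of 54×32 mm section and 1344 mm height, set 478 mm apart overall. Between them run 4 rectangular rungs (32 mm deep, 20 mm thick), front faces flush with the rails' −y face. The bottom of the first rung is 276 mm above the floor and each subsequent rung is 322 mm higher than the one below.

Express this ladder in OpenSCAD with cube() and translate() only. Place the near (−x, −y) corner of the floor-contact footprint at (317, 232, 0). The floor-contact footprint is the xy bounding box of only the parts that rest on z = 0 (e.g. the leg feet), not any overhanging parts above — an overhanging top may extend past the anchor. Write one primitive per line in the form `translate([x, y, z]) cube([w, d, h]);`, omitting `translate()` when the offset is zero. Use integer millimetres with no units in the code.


translate([317, 232, 0]) cube([54, 32, 1344]);
translate([741, 232, 0]) cube([54, 32, 1344]);
translate([371, 232, 276]) cube([370, 32, 20]);
translate([371, 232, 598]) cube([370, 32, 20]);
translate([371, 232, 920]) cube([370, 32, 20]);
translate([371, 232, 1242]) cube([370, 32, 20]);


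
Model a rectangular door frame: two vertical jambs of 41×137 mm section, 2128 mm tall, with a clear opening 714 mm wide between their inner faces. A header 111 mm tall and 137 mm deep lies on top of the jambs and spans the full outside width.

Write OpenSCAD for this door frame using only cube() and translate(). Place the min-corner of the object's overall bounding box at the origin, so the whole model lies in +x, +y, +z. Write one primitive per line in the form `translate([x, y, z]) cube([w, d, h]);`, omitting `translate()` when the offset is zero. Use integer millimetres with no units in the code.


cube([41, 137, 2128]);
translate([755, 0, 0]) cube([41, 137, 2128]);
translate([0, 0, 2128]) cube([796, 137, 111]);


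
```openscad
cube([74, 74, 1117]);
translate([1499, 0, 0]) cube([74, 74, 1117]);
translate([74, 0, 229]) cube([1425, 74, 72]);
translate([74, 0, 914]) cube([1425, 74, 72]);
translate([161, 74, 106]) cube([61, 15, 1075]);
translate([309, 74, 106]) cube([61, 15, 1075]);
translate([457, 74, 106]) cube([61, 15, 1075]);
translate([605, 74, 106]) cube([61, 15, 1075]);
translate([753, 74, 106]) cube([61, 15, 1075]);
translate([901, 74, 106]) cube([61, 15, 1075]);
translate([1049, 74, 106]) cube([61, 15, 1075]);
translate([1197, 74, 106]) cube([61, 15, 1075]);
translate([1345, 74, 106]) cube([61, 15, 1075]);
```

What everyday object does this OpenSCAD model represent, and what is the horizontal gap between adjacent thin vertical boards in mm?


A fence section. The picket gap is 87 mm.

Two posts, two rails, 9 pickets — a fence section. Span 1425 mm holds 9 pickets of 61 mm with 10 equal gaps: ⌊(1425 − 9·61) / 10⌋ = 87 mm.


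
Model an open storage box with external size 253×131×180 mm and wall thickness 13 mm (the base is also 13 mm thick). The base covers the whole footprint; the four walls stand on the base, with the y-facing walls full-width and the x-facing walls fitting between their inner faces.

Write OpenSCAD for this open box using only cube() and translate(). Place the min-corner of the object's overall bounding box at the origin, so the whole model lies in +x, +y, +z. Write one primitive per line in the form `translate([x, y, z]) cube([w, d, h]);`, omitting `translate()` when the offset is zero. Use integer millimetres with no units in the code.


cube([253, 131, 13]);
translate([0, 0, 13]) cube([253, 13, 167]);
translate([0, 118, 13]) cube([253, 13, 167]);
translate([0, 13, 13]) cube([13, 105, 167]);
translate([240, 13, 13]) cube([13, 105, 167]);


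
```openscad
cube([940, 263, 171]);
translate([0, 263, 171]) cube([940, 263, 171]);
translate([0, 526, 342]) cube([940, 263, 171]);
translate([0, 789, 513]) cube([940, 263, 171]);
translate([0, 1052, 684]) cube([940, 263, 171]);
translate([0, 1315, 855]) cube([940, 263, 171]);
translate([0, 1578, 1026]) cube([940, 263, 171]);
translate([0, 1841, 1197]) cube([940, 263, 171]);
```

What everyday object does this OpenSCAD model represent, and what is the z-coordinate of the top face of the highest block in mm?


A staircase. The total rise is 1368 mm.

8 identical blocks, each offset up and back from the previous — a staircase. Each step is 171 mm tall and there are 8 of them, so the total rise is 8 × 171 = 1368 mm.


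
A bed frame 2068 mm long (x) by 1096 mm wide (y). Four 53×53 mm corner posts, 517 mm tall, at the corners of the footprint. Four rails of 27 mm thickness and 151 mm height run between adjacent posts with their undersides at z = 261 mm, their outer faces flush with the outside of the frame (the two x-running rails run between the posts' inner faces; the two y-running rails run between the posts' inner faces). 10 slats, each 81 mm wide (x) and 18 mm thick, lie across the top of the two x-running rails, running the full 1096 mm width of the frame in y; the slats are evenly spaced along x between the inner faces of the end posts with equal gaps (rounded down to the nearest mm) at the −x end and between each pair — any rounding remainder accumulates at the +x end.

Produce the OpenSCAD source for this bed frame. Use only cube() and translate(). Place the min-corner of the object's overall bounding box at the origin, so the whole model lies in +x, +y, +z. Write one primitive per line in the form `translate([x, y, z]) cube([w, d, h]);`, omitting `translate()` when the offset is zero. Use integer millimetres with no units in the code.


// slat z = rail_z + rail_h = 261 + 151 = 412
// slat gap = ⌊(1962 − 10·81) / 11⌋ = 104
cube([53, 53, 517]);
translate([0, 1043, 0]) cube([53, 53, 517]);
translate([2015, 0, 0]) cube([53, 53, 517]);
translate([2015, 1043, 0]) cube([53, 53, 517]);
translate([53, 0, 261]) cube([1962, 27, 151]);
translate([53, 1069, 261]) cube([1962, 27, 151]);
translate([0, 53, 261]) cube([27, 990, 151]);
translate([2041, 53, 261]) cube([27, 990, 151]);
translate([157, 0, 412]) cube([81, 1096, 18]);
translate([342, 0, 412]) cube([81, 1096, 18]);
translate([527, 0, 412]) cube([81, 1096, 18]);
translate([712, 0, 412]) cube([81, 1096, 18]);
translate([897, 0, 412]) cube([81, 1096, 18]);
translate([1082, 0, 412]) cube([81, 1096, 18]);
translate([1267, 0, 412]) cube([81, 1096, 18]);
translate([1452, 0, 412]) cube([81, 1096, 18]);
translate([1637, 0, 412]) cube([81, 1096, 18]);
translate([1822, 0, 412]) cube([81, 1096, 18]);


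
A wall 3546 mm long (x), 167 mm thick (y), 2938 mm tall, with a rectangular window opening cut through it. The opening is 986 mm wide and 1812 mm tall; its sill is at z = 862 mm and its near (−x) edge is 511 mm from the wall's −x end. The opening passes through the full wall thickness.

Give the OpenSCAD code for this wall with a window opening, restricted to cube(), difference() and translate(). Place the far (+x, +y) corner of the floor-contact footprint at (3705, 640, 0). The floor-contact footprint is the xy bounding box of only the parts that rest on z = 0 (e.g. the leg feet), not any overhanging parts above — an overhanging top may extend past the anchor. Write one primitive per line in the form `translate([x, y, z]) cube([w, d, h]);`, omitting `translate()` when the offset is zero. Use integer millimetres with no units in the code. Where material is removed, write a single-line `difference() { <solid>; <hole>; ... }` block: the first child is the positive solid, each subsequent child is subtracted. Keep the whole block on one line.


difference() { translate([159, 473, 0]) cube([3546, 167, 2938]); translate([670, 473, 862]) cube([986, 167, 1812]); }


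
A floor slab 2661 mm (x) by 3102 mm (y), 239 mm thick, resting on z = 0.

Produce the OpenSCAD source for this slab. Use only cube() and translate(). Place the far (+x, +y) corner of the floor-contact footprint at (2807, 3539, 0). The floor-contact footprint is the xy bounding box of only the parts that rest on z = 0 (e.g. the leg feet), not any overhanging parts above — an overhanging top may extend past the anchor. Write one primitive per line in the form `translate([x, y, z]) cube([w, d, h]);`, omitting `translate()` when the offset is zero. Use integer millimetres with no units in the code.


translate([146, 437, 0]) cube([2661, 3102, 239]);


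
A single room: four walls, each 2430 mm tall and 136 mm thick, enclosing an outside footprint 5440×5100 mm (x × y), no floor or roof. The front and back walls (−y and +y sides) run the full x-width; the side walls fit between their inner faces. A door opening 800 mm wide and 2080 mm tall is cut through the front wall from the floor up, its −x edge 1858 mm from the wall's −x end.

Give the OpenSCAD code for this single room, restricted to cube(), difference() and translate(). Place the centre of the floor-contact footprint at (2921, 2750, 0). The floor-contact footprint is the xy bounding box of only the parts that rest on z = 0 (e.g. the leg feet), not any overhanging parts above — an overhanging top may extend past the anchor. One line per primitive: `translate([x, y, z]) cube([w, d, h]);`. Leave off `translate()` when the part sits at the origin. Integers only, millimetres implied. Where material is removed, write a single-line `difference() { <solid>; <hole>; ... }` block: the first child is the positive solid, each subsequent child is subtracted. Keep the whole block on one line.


difference() { translate([201, 200, 0]) cube([5440, 136, 2430]); translate([2059, 200, 0]) cube([800, 136, 2080]); }
translate([201, 5164, 0]) cube([5440, 136, 2430]);
translate([201, 336, 0]) cube([136, 4828, 2430]);
translate([5505, 336, 0]) cube([136, 4828, 2430]);


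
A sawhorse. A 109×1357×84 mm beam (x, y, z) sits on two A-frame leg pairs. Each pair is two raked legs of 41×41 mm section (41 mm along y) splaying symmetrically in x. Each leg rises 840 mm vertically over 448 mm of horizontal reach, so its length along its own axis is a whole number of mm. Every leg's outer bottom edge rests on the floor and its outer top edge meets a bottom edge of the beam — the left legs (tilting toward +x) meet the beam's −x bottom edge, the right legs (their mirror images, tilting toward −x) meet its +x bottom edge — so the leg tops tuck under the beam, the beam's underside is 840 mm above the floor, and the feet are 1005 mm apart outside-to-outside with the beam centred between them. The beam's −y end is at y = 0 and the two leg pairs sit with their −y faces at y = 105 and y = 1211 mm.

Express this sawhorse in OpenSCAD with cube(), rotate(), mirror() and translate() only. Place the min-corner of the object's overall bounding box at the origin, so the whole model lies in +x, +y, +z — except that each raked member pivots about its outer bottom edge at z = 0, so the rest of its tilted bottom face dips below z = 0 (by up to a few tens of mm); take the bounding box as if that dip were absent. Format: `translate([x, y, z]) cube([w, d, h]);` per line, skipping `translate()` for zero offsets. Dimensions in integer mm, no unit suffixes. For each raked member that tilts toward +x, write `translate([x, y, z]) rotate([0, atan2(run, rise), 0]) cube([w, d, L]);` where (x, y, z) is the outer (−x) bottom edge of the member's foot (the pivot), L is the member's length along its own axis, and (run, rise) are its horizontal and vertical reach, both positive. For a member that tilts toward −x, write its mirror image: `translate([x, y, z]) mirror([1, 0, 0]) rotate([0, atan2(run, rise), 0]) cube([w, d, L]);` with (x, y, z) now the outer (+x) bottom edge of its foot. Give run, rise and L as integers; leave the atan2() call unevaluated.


translate([448, 0, 840]) cube([109, 1357, 84]);
translate([0, 105, 0]) rotate([0, atan2(448, 840), 0]) cube([41, 41, 952]);
translate([1005, 105, 0]) mirror([1, 0, 0]) rotate([0, atan2(448, 840), 0]) cube([41, 41, 952]);
translate([0, 1211, 0]) rotate([0, atan2(448, 840), 0]) cube([41, 41, 952]);
translate([1005, 1211, 0]) mirror([1, 0, 0]) rotate([0, atan2(448, 840), 0]) cube([41, 41, 952]);


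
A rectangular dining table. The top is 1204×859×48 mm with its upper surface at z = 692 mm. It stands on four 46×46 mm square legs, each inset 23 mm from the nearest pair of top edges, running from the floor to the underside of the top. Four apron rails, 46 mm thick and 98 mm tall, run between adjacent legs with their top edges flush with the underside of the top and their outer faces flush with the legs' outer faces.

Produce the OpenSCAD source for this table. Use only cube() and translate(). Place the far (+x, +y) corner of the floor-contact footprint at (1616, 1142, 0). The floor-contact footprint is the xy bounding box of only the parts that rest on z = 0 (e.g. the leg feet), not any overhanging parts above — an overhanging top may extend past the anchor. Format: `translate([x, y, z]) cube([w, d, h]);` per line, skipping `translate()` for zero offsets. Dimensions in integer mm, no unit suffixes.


// leg_h = 692 - 48 = 644
// apron z = 644 - 98 = 546
translate([435, 306, 644]) cube([1204, 859, 48]);
translate([458, 329, 0]) cube([46, 46, 644]);
translate([1570, 329, 0]) cube([46, 46, 644]);
translate([458, 1096, 0]) cube([46, 46, 644]);
translate([1570, 1096, 0]) cube([46, 46, 644]);
translate([504, 329, 546]) cube([1066, 46, 98]);
translate([504, 1096, 546]) cube([1066, 46, 98]);
translate([458, 375, 546]) cube([46, 721, 98]);
translate([1570, 375, 546]) cube([46, 721, 98]);


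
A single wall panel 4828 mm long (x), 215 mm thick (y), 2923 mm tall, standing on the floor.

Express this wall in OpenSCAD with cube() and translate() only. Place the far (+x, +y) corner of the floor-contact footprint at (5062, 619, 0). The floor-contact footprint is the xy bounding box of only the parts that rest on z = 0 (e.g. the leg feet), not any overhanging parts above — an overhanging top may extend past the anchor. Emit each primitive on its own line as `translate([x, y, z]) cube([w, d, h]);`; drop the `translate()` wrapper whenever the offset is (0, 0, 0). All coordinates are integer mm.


translate([234, 404, 0]) cube([4828, 215, 2923]);


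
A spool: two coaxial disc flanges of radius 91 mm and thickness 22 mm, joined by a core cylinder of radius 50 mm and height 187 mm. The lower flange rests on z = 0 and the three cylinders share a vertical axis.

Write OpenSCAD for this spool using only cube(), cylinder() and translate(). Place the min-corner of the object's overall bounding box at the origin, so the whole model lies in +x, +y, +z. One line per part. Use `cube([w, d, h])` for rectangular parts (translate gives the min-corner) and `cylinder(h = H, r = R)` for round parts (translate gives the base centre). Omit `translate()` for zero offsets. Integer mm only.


translate([91, 91, 0]) cylinder(h = 22, r = 91);
translate([91, 91, 22]) cylinder(h = 187, r = 50);
translate([91, 91, 209]) cylinder(h = 22, r = 91);


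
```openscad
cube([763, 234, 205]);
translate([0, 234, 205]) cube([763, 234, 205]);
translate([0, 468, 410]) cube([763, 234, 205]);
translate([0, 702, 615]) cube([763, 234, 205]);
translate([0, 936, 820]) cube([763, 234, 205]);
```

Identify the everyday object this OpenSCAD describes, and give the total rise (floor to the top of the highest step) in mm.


A staircase. The total rise is 1025 mm.

5 identical blocks, each offset up and back from the previous — a staircase. Each step is 205 mm tall and there are 5 of them, so the total rise is 5 × 205 = 1025 mm.


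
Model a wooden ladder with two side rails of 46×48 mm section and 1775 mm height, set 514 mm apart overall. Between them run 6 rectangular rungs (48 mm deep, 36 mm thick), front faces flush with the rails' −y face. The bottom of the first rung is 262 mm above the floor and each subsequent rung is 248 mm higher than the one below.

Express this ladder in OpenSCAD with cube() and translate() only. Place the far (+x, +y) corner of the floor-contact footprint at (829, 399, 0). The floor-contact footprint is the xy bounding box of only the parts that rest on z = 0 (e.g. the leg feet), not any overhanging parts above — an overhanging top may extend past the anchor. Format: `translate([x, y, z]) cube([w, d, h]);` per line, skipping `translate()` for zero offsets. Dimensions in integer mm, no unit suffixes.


// rung span = 514 - 2*46 = 422
// rung[k] z = 262 + k*248
translate([315, 351, 0]) cube([46, 48, 1775]);
translate([783, 351, 0]) cube([46, 48, 1775]);
translate([361, 351, 262]) cube([422, 48, 36]);
translate([361, 351, 510]) cube([422, 48, 36]);
translate([361, 351, 758]) cube([422, 48, 36]);
translate([361, 351, 1006]) cube([422, 48, 36]);
translate([361, 351, 1254]) cube([422, 48, 36]);
translate([361, 351, 1502]) cube([422, 48, 36]);


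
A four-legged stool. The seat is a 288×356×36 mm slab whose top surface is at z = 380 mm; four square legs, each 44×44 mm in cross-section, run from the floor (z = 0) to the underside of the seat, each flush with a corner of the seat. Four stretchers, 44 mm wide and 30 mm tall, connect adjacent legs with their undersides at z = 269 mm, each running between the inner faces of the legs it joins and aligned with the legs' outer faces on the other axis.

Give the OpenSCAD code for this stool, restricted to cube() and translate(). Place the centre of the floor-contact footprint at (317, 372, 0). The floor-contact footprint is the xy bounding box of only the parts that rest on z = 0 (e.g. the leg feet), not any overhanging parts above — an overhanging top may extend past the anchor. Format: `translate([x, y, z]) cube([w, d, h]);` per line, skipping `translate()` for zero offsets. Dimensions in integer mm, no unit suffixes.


translate([173, 194, 344]) cube([288, 356, 36]);
translate([173, 194, 0]) cube([44, 44, 344]);
translate([417, 194, 0]) cube([44, 44, 344]);
translate([173, 506, 0]) cube([44, 44, 344]);
translate([417, 506, 0]) cube([44, 44, 344]);
translate([217, 194, 269]) cube([200, 44, 30]);
translate([217, 506, 269]) cube([200, 44, 30]);
translate([173, 238, 269]) cube([44, 268, 30]);
translate([417, 238, 269]) cube([44, 268, 30]);


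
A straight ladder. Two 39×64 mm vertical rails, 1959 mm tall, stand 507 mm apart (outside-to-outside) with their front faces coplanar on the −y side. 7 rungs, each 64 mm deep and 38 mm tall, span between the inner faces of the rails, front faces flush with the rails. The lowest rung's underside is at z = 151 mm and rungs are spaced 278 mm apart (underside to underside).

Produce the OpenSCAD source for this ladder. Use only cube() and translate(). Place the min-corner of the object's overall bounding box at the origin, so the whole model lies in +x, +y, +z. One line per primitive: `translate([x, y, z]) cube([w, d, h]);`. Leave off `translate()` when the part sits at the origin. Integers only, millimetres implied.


cube([39, 64, 1959]);
translate([468, 0, 0]) cube([39, 64, 1959]);
translate([39, 0, 151]) cube([429, 64, 38]);
translate([39, 0, 429]) cube([429, 64, 38]);
translate([39, 0, 707]) cube([429, 64, 38]);
translate([39, 0, 985]) cube([429, 64, 38]);
translate([39, 0, 1263]) cube([429, 64, 38]);
translate([39, 0, 1541]) cube([429, 64, 38]);
translate([39, 0, 1819]) cube([429, 64, 38]);


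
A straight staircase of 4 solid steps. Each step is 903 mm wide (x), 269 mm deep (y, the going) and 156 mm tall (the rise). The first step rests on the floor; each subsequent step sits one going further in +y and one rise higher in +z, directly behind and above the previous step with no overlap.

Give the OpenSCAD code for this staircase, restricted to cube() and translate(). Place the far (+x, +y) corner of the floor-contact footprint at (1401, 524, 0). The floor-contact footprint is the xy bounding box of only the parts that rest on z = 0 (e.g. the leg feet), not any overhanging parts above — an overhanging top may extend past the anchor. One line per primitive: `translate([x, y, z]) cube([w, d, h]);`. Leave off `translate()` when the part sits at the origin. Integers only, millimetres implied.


translate([498, 255, 0]) cube([903, 269, 156]);
translate([498, 524, 156]) cube([903, 269, 156]);
translate([498, 793, 312]) cube([903, 269, 156]);
translate([498, 1062, 468]) cube([903, 269, 156]);
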